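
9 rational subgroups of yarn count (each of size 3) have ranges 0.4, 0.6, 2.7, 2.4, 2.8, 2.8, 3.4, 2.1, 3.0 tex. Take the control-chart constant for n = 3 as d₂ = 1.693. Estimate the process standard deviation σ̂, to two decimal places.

R̄ = (0.4 + 0.6 + 2.7 + 2.4 + 2.8 + 2.8 + 3.4 + 2.1 + 3.0) / 9 = 2.2444
σ̂ = R̄ / d₂ = 2.2444 / 1.693 = 1.3257

1.33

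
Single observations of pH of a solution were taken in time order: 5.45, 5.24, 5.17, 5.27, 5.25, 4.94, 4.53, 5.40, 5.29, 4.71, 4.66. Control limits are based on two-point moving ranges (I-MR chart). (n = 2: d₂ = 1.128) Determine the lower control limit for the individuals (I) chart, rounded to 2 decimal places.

X̄ = (5.45 + 5.24 + 5.17 + 5.27 + 5.25 + 4.94 + 4.53 + 5.40 + 5.29 + 4.71 + 4.66) / 11 = 5.0827
Moving ranges: 0.21, 0.07, 0.10, 0.02, 0.31, 0.41, 0.87, 0.11, 0.58, 0.05; M̄R̄ = 2.7300 / 10 = 0.2730
LCL = X̄ − 3·M̄R̄/d₂ = 5.0827 − 3 × 0.2730 / 1.128 = 4.3567

4.36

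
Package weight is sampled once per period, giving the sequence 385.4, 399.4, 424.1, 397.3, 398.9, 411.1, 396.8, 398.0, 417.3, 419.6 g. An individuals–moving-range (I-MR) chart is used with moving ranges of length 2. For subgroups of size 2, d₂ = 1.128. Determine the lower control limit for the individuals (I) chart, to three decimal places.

X̄ = (385.4 + 399.4 + 424.1 + 397.3 + 398.9 + 411.1 + 396.8 + 398.0 + 417.3 + 419.6) / 10 = 404.7900
Moving ranges: 14.0, 24.7, 26.8, 1.6, 12.2, 14.3, 1.2, 19.3, 2.3; M̄R̄ = 116.4000 / 9 = 12.9333
LCL = X̄ − 3·M̄R̄/d₂ = 404.7900 − 3 × 12.9333 / 1.128 = 370.3928

370.393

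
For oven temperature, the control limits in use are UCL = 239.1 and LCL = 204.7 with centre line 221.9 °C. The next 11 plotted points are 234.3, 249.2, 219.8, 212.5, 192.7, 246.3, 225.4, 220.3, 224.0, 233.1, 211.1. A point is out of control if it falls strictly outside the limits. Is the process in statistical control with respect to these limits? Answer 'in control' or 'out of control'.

out of control

Compare each point to [204.7, 239.1]: sample 2 = 249.2 > UCL; sample 5 = 192.7 < LCL; sample 6 = 246.3 > UCL.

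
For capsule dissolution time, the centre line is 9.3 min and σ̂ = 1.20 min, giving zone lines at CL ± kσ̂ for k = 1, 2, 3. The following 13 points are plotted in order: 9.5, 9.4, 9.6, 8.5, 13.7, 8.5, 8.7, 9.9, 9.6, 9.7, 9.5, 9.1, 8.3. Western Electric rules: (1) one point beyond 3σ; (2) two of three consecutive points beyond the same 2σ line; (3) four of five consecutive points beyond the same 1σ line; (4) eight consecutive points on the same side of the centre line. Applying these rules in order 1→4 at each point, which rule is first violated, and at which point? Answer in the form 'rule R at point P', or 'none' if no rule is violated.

Zone of each point (C = within 1σ̂, B = 1σ̂–2σ̂, A = 2σ̂–3σ̂, * = beyond 3σ̂; sign = side of CL): 1:+C, 2:+C, 3:+C, 4:-C, 5:+*, 6:-C, 7:-C, 8:+C, 9:+C, 10:+C, 11:+C, 12:-C, 13:-C
Rule 1 (one point beyond the 3σ limits) is satisfied at point 5.

rule 1 at point 5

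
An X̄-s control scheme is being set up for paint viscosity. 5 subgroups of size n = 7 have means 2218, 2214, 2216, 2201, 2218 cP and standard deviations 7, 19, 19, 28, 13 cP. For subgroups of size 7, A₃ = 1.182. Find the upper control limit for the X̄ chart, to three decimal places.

X̄̄ = (2218 + 2214 + 2216 + 2201 + 2218) / 5 = 2213.4000
s̄ = (7 + 19 + 19 + 28 + 13) / 5 = 17.2000
UCL = X̄̄ + A₃·s̄ = 2213.4000 + 1.182 × 17.2000 = 2233.7304

2233.730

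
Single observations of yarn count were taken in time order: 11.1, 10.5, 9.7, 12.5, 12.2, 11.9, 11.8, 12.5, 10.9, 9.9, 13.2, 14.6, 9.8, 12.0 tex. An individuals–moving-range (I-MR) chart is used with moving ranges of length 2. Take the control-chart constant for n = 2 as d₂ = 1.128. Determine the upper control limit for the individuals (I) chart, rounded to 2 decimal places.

15.69

X̄ = (11.1 + 10.5 + 9.7 + 12.5 + 12.2 + 11.9 + 11.8 + 12.5 + 10.9 + 9.9 + 13.2 + 14.6 + 9.8 + 12.0) / 14 = 11.6143
Moving ranges: 0.6, 0.8, 2.8, 0.3, 0.3, 0.1, 0.7, 1.6, 1.0, 3.3, 1.4, 4.8, 2.2; M̄R̄ = 19.9000 / 13 = 1.5308
UCL = X̄ + 3·M̄R̄/d₂ = 11.6143 + 3 × 1.5308 / 1.128 = 15.6855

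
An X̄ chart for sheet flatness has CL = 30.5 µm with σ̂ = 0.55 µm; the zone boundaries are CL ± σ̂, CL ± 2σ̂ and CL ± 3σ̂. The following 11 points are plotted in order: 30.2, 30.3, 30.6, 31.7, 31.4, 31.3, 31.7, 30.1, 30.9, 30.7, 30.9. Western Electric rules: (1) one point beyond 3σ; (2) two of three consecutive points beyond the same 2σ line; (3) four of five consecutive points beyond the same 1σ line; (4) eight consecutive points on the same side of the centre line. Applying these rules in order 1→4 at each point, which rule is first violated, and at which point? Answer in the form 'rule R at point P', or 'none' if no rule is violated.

Zone of each point (C = within 1σ̂, B = 1σ̂–2σ̂, A = 2σ̂–3σ̂, * = beyond 3σ̂; sign = side of CL): 1:-C, 2:-C, 3:+C, 4:+A, 5:+B, 6:+B, 7:+A, 8:-C, 9:+C, 10:+C, 11:+C
Rule 3 (four of five consecutive points beyond the same 1σ limit) is satisfied at point 7.

rule 3 at point 7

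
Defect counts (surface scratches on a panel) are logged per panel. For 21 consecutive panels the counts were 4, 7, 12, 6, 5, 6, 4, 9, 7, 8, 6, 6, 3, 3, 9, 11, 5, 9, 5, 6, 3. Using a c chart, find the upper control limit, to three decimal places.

c̄ = (4 + 7 + 12 + 6 + 5 + 6 + 4 + 9 + 7 + 8 + 6 + 6 + 3 + 3 + 9 + 11 + 5 + 9 + 5 + 6 + 3) / 21 = 134 / 21 = 6.3810
UCL = c̄ + 3√c̄ = 6.3810 + 3 × √6.3810 = 6.3810 + 3 × 2.5261 = 13.9591

13.959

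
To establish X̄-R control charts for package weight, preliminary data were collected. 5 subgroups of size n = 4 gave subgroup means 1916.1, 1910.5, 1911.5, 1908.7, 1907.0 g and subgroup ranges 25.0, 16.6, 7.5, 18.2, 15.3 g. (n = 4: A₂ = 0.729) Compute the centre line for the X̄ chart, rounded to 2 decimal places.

X̄̄ = (1916.1 + 1910.5 + 1911.5 + 1908.7 + 1907.0) / 5 = 9553.8000 / 5 = 1910.7600
CL = X̄̄ = 1910.7600

1910.76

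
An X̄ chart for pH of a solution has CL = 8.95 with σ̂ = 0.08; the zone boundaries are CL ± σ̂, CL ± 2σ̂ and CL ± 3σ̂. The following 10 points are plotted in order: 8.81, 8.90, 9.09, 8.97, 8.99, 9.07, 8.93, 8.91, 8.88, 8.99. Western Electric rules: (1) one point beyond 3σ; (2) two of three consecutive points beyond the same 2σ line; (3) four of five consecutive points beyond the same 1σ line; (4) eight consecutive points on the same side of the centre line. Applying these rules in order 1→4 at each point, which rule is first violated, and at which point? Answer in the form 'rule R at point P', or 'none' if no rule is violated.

Zone of each point (C = within 1σ̂, B = 1σ̂–2σ̂, A = 2σ̂–3σ̂, * = beyond 3σ̂; sign = side of CL): 1:-B, 2:-C, 3:+B, 4:+C, 5:+C, 6:+B, 7:-C, 8:-C, 9:-C, 10:+C
No rule fires across all 10 points.

none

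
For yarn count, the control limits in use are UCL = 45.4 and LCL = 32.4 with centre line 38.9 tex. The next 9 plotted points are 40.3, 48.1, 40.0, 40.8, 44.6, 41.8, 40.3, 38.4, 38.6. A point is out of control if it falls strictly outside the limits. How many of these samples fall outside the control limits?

1

Compare each point to [32.4, 45.4]: sample 2 = 48.1 > UCL.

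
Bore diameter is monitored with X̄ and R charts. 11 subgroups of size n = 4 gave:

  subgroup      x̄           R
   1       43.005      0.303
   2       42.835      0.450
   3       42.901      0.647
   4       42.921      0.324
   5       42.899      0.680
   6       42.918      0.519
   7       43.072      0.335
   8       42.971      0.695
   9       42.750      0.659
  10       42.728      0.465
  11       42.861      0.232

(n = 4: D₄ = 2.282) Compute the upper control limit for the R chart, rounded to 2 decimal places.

R̄ = (0.303 + 0.450 + 0.647 + 0.324 + 0.680 + 0.519 + 0.335 + 0.695 + 0.659 + 0.465 + 0.232) / 11 = 5.3090 / 11 = 0.4826
UCL_R = D₄·R̄ = 2.282 × 0.4826 = 1.1014

1.10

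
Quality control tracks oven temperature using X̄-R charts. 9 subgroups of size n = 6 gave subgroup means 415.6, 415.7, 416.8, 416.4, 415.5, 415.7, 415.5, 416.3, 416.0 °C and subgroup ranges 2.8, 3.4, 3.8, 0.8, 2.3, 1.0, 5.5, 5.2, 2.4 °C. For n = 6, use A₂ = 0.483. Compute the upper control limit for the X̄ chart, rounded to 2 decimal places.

417.40

X̄̄ = (415.6 + 415.7 + 416.8 + 416.4 + 415.5 + 415.7 + 415.5 + 416.3 + 416.0) / 9 = 3743.5000 / 9 = 415.9444
R̄ = (2.8 + 3.4 + 3.8 + 0.8 + 2.3 + 1.0 + 5.5 + 5.2 + 2.4) / 9 = 27.2000 / 9 = 3.0222
UCL = X̄̄ + A₂·R̄ = 415.9444 + 0.483 × 3.0222 = 417.4042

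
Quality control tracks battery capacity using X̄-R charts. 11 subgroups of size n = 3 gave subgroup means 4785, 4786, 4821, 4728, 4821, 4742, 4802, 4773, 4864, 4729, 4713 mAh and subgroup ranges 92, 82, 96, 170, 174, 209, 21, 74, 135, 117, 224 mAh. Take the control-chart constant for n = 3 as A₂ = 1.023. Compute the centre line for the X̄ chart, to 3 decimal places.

X̄̄ = (4785 + 4786 + 4821 + 4728 + 4821 + 4742 + 4802 + 4773 + 4864 + 4729 + 4713) / 11 = 52564.0000 / 11 = 4778.5455
CL = X̄̄ = 4778.5455

4778.545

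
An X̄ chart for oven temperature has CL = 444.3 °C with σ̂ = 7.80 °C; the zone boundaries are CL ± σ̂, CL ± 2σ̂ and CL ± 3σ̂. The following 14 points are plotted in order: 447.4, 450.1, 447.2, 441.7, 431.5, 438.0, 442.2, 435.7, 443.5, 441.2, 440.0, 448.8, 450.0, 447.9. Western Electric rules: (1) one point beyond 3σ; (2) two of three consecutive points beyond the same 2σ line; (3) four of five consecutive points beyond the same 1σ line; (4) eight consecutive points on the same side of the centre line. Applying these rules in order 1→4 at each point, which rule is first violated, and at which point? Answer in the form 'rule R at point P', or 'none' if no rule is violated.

Zone of each point (C = within 1σ̂, B = 1σ̂–2σ̂, A = 2σ̂–3σ̂, * = beyond 3σ̂; sign = side of CL): 1:+C, 2:+C, 3:+C, 4:-C, 5:-B, 6:-C, 7:-C, 8:-B, 9:-C, 10:-C, 11:-C, 12:+C, 13:+C, 14:+C
Rule 4 (eight consecutive points on the same side of the centre line) is satisfied at point 11.

rule 4 at point 11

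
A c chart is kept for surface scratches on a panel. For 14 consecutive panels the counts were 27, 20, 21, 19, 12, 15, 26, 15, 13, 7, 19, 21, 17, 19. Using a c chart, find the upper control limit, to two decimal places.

30.63

c̄ = (27 + 20 + 21 + 19 + 12 + 15 + 26 + 15 + 13 + 7 + 19 + 21 + 17 + 19) / 14 = 251 / 14 = 17.9286
UCL = c̄ + 3√c̄ = 17.9286 + 3 × √17.9286 = 17.9286 + 3 × 4.2342 = 30.6312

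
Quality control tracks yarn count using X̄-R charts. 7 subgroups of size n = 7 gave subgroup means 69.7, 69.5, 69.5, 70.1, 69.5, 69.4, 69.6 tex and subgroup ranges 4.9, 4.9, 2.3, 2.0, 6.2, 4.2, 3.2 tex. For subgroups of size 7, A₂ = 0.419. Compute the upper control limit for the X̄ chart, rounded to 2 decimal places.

X̄̄ = (69.7 + 69.5 + 69.5 + 70.1 + 69.5 + 69.4 + 69.6) / 7 = 487.3000 / 7 = 69.6143
R̄ = (4.9 + 4.9 + 2.3 + 2.0 + 6.2 + 4.2 + 3.2) / 7 = 27.7000 / 7 = 3.9571
UCL = X̄̄ + A₂·R̄ = 69.6143 + 0.419 × 3.9571 = 71.2723

71.27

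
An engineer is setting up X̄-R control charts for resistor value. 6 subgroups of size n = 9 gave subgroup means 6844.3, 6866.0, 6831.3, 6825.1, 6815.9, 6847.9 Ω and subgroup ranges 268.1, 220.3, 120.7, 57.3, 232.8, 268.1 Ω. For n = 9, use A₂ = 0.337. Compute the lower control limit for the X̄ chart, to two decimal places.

6772.85

X̄̄ = (6844.3 + 6866.0 + 6831.3 + 6825.1 + 6815.9 + 6847.9) / 6 = 41030.5000 / 6 = 6838.4167
R̄ = (268.1 + 220.3 + 120.7 + 57.3 + 232.8 + 268.1) / 6 = 1167.3000 / 6 = 194.5500
LCL = X̄̄ − A₂·R̄ = 6838.4167 − 0.337 × 194.5500 = 6772.8533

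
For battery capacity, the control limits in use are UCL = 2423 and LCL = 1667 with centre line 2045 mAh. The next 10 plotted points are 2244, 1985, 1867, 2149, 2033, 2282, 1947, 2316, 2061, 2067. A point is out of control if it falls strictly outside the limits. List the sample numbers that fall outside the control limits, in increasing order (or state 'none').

none

All 10 points lie within [1667, 2423].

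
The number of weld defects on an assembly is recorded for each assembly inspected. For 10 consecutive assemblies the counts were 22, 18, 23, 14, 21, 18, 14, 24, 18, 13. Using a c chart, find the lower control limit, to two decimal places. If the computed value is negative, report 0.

5.60

c̄ = (22 + 18 + 23 + 14 + 21 + 18 + 14 + 24 + 18 + 13) / 10 = 185 / 10 = 18.5000
LCL = c̄ − 3√c̄ = 18.5000 − 3 × 4.3012 = 5.5965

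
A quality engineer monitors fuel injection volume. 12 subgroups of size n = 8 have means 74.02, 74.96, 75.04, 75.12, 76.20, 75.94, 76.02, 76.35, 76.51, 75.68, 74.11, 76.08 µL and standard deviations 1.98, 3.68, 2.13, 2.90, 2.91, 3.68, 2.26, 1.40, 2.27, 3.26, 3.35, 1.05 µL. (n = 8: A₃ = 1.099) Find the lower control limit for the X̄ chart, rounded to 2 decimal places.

72.68

X̄̄ = (74.02 + 74.96 + 75.04 + 75.12 + 76.20 + 75.94 + 76.02 + 76.35 + 76.51 + 75.68 + 74.11 + 76.08) / 12 = 75.5025
s̄ = (1.98 + 3.68 + 2.13 + 2.90 + 2.91 + 3.68 + 2.26 + 1.40 + 2.27 + 3.26 + 3.35 + 1.05) / 12 = 2.5725
LCL = X̄̄ − A₃·s̄ = 75.5025 − 1.099 × 2.5725 = 72.6753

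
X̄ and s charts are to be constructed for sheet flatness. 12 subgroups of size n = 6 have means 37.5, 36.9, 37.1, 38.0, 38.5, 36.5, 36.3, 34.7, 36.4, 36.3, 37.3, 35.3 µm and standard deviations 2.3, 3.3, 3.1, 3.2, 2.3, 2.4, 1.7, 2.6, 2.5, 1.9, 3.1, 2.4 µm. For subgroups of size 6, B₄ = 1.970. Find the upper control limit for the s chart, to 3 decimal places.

5.056

s̄ = (2.3 + 3.3 + 3.1 + 3.2 + 2.3 + 2.4 + 1.7 + 2.6 + 2.5 + 1.9 + 3.1 + 2.4) / 12 = 2.5667
UCL_s = B₄·s̄ = 1.970 × 2.5667 = 5.0563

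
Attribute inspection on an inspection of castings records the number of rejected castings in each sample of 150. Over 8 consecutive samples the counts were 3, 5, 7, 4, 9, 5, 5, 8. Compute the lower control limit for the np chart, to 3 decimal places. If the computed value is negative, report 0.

0.000

p̄ = Σdᵢ / (k·n) = 46 / (8 × 150) = 0.03833
LCL = np̄ − 3·√(np̄(1−p̄)) = 5.7500 − 3 × 2.3515 = -1.3045 → 0 (negative, so LCL = 0)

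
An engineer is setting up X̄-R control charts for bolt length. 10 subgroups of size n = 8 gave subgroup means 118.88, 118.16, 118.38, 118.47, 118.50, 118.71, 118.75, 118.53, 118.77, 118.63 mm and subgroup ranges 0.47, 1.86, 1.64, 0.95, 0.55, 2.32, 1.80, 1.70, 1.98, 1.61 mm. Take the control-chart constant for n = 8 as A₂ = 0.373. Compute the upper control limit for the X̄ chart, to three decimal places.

X̄̄ = (118.88 + 118.16 + 118.38 + 118.47 + 118.50 + 118.71 + 118.75 + 118.53 + 118.77 + 118.63) / 10 = 1185.7800 / 10 = 118.5780
R̄ = (0.47 + 1.86 + 1.64 + 0.95 + 0.55 + 2.32 + 1.80 + 1.70 + 1.98 + 1.61) / 10 = 14.8800 / 10 = 1.4880
UCL = X̄̄ + A₂·R̄ = 118.5780 + 0.373 × 1.4880 = 119.1330

119.133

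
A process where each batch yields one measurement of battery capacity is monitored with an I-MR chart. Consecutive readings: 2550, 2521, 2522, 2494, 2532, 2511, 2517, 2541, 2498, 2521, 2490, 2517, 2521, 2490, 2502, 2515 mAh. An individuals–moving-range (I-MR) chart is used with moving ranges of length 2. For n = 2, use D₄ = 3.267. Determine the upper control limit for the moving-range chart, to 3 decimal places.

Moving ranges: 29, 1, 28, 38, 21, 6, 24, 43, 23, 31, 27, 4, 31, 12, 13; M̄R̄ = 331.0000 / 15 = 22.0667
UCL_MR = D₄·M̄R̄ = 3.267 × 22.0667 = 72.0918

72.092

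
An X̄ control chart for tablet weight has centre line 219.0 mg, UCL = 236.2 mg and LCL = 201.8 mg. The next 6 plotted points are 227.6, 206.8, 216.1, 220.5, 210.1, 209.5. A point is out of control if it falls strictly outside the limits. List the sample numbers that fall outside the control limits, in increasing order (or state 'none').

All 6 points lie within [201.8, 236.2].

none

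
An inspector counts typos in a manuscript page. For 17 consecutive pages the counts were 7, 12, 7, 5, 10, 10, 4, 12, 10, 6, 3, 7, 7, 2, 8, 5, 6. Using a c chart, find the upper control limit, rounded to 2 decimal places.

15.12

c̄ = (7 + 12 + 7 + 5 + 10 + 10 + 4 + 12 + 10 + 6 + 3 + 7 + 7 + 2 + 8 + 5 + 6) / 17 = 121 / 17 = 7.1176
UCL = c̄ + 3√c̄ = 7.1176 + 3 × √7.1176 = 7.1176 + 3 × 2.6679 = 15.1213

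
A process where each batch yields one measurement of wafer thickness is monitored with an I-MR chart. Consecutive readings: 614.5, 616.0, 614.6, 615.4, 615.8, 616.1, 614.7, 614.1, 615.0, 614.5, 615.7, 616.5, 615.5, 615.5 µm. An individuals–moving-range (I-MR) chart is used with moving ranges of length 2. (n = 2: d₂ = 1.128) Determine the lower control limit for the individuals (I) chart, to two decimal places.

X̄ = (614.5 + 616.0 + 614.6 + 615.4 + 615.8 + 616.1 + 614.7 + 614.1 + 615.0 + 614.5 + 615.7 + 616.5 + 615.5 + 615.5) / 14 = 615.2786
Moving ranges: 1.5, 1.4, 0.8, 0.4, 0.3, 1.4, 0.6, 0.9, 0.5, 1.2, 0.8, 1.0, 0.0; M̄R̄ = 10.8000 / 13 = 0.8308
LCL = X̄ − 3·M̄R̄/d₂ = 615.2786 − 3 × 0.8308 / 1.128 = 613.0691

613.07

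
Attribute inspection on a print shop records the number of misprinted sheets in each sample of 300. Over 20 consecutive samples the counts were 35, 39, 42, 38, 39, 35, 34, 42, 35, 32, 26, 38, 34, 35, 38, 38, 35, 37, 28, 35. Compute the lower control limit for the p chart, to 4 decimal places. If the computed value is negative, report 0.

0.0631

p̄ = Σdᵢ / (k·n) = 715 / (20 × 300) = 0.11917
LCL = p̄ − 3·√(p̄(1−p̄)/n) = 0.11917 − 3 × 0.01871 = 0.06305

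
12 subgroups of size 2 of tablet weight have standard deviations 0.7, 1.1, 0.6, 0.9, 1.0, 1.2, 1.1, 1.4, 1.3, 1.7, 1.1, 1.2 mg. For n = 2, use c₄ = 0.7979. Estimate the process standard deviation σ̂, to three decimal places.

1.389

s̄ = (0.7 + 1.1 + 0.6 + 0.9 + 1.0 + 1.2 + 1.1 + 1.4 + 1.3 + 1.7 + 1.1 + 1.2) / 12 = 1.1083
σ̂ = s̄ / c₄ = 1.1083 / 0.7979 = 1.3891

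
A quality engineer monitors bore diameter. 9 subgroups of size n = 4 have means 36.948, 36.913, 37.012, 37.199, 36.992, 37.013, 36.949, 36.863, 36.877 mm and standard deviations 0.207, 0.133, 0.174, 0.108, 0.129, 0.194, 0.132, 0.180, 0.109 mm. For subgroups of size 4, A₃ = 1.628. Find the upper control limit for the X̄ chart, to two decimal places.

37.22

X̄̄ = (36.948 + 36.913 + 37.012 + 37.199 + 36.992 + 37.013 + 36.949 + 36.863 + 36.877) / 9 = 36.9740
s̄ = (0.207 + 0.133 + 0.174 + 0.108 + 0.129 + 0.194 + 0.132 + 0.180 + 0.109) / 9 = 0.1518
UCL = X̄̄ + A₃·s̄ = 36.9740 + 1.628 × 0.1518 = 37.2211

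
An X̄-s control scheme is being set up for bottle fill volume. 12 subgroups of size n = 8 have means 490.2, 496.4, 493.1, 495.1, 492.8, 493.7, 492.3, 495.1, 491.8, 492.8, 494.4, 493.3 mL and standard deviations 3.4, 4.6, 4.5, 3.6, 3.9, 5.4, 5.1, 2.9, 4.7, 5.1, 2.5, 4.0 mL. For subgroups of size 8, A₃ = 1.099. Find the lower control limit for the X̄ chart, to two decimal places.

X̄̄ = (490.2 + 496.4 + 493.1 + 495.1 + 492.8 + 493.7 + 492.3 + 495.1 + 491.8 + 492.8 + 494.4 + 493.3) / 12 = 493.4167
s̄ = (3.4 + 4.6 + 4.5 + 3.6 + 3.9 + 5.4 + 5.1 + 2.9 + 4.7 + 5.1 + 2.5 + 4.0) / 12 = 4.1417
LCL = X̄̄ − A₃·s̄ = 493.4167 − 1.099 × 4.1417 = 488.8650

488.86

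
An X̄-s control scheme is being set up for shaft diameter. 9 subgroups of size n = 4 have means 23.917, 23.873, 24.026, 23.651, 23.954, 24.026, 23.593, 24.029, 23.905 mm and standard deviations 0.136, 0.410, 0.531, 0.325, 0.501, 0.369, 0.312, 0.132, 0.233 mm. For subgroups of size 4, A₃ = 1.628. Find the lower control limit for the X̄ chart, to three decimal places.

23.353

X̄̄ = (23.917 + 23.873 + 24.026 + 23.651 + 23.954 + 24.026 + 23.593 + 24.029 + 23.905) / 9 = 23.8860
s̄ = (0.136 + 0.410 + 0.531 + 0.325 + 0.501 + 0.369 + 0.312 + 0.132 + 0.233) / 9 = 0.3277
LCL = X̄̄ − A₃·s̄ = 23.8860 − 1.628 × 0.3277 = 23.3526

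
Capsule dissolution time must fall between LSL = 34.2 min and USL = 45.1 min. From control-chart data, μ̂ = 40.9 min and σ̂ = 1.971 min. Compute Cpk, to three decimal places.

0.710

Cpu = (USL − μ̂) / (3σ̂) = (45.1 − 40.9) / (3 × 1.971) = 0.7103; Cpl = (μ̂ − LSL) / (3σ̂) = (40.9 − 34.2) / (3 × 1.971) = 1.1331; Cpk = min(Cpu, Cpl) = 0.7103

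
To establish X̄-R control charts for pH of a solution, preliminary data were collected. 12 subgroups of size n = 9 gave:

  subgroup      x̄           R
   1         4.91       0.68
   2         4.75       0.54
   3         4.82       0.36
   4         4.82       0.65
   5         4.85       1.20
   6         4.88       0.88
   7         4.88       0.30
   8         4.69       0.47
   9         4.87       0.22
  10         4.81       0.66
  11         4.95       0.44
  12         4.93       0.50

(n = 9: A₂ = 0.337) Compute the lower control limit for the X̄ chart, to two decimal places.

4.65

X̄̄ = (4.91 + 4.75 + 4.82 + 4.82 + 4.85 + 4.88 + 4.88 + 4.69 + 4.87 + 4.81 + 4.95 + 4.93) / 12 = 58.1600 / 12 = 4.8467
R̄ = (0.68 + 0.54 + 0.36 + 0.65 + 1.20 + 0.88 + 0.30 + 0.47 + 0.22 + 0.66 + 0.44 + 0.50) / 12 = 6.9000 / 12 = 0.5750
LCL = X̄̄ − A₂·R̄ = 4.8467 − 0.337 × 0.5750 = 4.6529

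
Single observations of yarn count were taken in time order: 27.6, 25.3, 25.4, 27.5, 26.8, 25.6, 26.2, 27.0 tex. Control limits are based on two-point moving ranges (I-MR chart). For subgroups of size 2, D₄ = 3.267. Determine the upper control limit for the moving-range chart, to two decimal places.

Moving ranges: 2.3, 0.1, 2.1, 0.7, 1.2, 0.6, 0.8; M̄R̄ = 7.8000 / 7 = 1.1143
UCL_MR = D₄·M̄R̄ = 3.267 × 1.1143 = 3.6404

3.64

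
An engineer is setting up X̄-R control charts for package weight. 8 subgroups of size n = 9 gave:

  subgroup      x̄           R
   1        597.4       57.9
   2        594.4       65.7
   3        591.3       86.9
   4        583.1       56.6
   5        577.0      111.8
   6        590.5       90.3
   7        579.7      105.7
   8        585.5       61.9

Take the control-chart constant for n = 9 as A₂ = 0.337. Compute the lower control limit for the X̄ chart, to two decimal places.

560.54

X̄̄ = (597.4 + 594.4 + 591.3 + 583.1 + 577.0 + 590.5 + 579.7 + 585.5) / 8 = 4698.9000 / 8 = 587.3625
R̄ = (57.9 + 65.7 + 86.9 + 56.6 + 111.8 + 90.3 + 105.7 + 61.9) / 8 = 636.8000 / 8 = 79.6000
LCL = X̄̄ − A₂·R̄ = 587.3625 − 0.337 × 79.6000 = 560.5373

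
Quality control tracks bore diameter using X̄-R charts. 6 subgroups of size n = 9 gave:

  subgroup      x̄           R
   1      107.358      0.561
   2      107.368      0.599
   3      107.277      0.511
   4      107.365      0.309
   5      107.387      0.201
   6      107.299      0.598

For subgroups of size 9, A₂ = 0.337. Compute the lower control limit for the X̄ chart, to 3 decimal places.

X̄̄ = (107.358 + 107.368 + 107.277 + 107.365 + 107.387 + 107.299) / 6 = 644.0540 / 6 = 107.3423
R̄ = (0.561 + 0.599 + 0.511 + 0.309 + 0.201 + 0.598) / 6 = 2.7790 / 6 = 0.4632
LCL = X̄̄ − A₂·R̄ = 107.3423 − 0.337 × 0.4632 = 107.1862

107.186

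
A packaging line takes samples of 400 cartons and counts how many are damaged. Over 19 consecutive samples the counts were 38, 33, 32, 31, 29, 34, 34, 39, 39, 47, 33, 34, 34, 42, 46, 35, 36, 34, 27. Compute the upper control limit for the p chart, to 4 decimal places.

p̄ = Σdᵢ / (k·n) = 677 / (19 × 400) = 0.08908
UCL = p̄ + 3·√(p̄(1−p̄)/n) = 0.08908 + 3 × √(0.08908×0.91092/400) = 0.08908 + 3 × 0.01424 = 0.13181

0.1318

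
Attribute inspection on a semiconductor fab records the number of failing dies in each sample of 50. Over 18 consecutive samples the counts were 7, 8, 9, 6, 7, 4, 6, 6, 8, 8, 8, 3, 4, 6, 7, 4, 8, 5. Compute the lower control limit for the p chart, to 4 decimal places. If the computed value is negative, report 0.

p̄ = Σdᵢ / (k·n) = 114 / (18 × 50) = 0.12667
LCL = p̄ − 3·√(p̄(1−p̄)/n) = 0.12667 − 3 × 0.04704 = -0.01444 → 0 (negative, so LCL = 0)

0.0000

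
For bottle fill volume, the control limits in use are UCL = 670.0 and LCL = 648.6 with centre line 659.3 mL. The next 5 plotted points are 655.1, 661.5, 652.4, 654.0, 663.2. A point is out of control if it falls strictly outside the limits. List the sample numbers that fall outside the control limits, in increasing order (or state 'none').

none

All 5 points lie within [648.6, 670.0].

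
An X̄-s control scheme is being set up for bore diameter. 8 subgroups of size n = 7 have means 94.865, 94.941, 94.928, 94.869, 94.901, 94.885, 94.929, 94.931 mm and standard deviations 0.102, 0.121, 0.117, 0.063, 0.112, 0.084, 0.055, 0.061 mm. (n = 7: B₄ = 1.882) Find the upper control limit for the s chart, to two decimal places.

s̄ = (0.102 + 0.121 + 0.117 + 0.063 + 0.112 + 0.084 + 0.055 + 0.061) / 8 = 0.0894
UCL_s = B₄·s̄ = 1.882 × 0.0894 = 0.1682

0.17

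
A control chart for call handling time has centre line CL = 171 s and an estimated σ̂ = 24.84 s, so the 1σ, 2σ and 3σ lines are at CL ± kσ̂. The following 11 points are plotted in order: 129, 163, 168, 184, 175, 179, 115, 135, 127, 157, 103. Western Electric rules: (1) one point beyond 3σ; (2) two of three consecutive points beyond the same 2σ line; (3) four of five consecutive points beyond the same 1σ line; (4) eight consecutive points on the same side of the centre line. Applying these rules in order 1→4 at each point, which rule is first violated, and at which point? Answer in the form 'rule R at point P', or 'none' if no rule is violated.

rule 3 at point 11

Zone of each point (C = within 1σ̂, B = 1σ̂–2σ̂, A = 2σ̂–3σ̂, * = beyond 3σ̂; sign = side of CL): 1:-B, 2:-C, 3:-C, 4:+C, 5:+C, 6:+C, 7:-A, 8:-B, 9:-B, 10:-C, 11:-A
Rule 3 (four of five consecutive points beyond the same 1σ limit) is satisfied at point 11.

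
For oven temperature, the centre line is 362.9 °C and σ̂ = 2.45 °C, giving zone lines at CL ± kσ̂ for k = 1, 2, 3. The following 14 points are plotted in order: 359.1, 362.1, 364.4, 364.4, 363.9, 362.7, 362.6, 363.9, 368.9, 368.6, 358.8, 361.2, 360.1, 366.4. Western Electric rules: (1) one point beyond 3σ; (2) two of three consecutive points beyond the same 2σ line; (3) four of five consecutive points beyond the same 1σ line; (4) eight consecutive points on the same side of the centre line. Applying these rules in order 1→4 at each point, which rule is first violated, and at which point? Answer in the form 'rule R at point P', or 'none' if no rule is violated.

rule 2 at point 10

Zone of each point (C = within 1σ̂, B = 1σ̂–2σ̂, A = 2σ̂–3σ̂, * = beyond 3σ̂; sign = side of CL): 1:-B, 2:-C, 3:+C, 4:+C, 5:+C, 6:-C, 7:-C, 8:+C, 9:+A, 10:+A, 11:-B, 12:-C, 13:-B, 14:+B
Rule 2 (two of three consecutive points beyond the same 2σ limit) is satisfied at point 10.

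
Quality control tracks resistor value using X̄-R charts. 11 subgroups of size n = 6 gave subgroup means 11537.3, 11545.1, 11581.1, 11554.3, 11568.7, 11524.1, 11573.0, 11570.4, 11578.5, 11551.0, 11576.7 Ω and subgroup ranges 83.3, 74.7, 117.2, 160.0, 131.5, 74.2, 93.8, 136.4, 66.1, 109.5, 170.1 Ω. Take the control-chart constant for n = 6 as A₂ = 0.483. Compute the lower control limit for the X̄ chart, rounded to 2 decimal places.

11506.59

X̄̄ = (11537.3 + 11545.1 + 11581.1 + 11554.3 + 11568.7 + 11524.1 + 11573.0 + 11570.4 + 11578.5 + 11551.0 + 11576.7) / 11 = 127160.2000 / 11 = 11560.0182
R̄ = (83.3 + 74.7 + 117.2 + 160.0 + 131.5 + 74.2 + 93.8 + 136.4 + 66.1 + 109.5 + 170.1) / 11 = 1216.8000 / 11 = 110.6182
LCL = X̄̄ − A₂·R̄ = 11560.0182 − 0.483 × 110.6182 = 11506.5896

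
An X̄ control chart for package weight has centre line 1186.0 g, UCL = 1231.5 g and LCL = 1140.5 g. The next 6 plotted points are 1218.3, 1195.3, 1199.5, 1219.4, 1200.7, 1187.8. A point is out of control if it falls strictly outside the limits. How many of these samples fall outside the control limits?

0

All 6 points lie within [1140.5, 1231.5].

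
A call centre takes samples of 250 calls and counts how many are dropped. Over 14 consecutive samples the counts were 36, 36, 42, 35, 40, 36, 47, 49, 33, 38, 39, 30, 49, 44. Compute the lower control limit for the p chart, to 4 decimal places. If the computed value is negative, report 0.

0.0890

p̄ = Σdᵢ / (k·n) = 554 / (14 × 250) = 0.15829
LCL = p̄ − 3·√(p̄(1−p̄)/n) = 0.15829 − 3 × 0.02309 = 0.08903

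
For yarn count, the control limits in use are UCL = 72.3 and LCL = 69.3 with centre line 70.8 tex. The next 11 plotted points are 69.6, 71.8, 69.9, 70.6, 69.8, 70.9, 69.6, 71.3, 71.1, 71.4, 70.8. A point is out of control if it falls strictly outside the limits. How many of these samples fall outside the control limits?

0

All 11 points lie within [69.3, 72.3].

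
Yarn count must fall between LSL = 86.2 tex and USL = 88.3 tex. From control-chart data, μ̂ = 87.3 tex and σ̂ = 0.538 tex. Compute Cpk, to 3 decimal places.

0.620

Cpu = (USL − μ̂) / (3σ̂) = (88.3 − 87.3) / (3 × 0.538) = 0.6196; Cpl = (μ̂ − LSL) / (3σ̂) = (87.3 − 86.2) / (3 × 0.538) = 0.6815; Cpk = min(Cpu, Cpl) = 0.6196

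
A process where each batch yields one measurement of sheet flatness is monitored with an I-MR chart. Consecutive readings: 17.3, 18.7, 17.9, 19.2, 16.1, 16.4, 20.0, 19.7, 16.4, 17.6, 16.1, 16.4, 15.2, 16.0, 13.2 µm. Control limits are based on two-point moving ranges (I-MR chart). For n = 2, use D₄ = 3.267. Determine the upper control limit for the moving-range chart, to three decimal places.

5.111

Moving ranges: 1.4, 0.8, 1.3, 3.1, 0.3, 3.6, 0.3, 3.3, 1.2, 1.5, 0.3, 1.2, 0.8, 2.8; M̄R̄ = 21.9000 / 14 = 1.5643
UCL_MR = D₄·M̄R̄ = 3.267 × 1.5643 = 5.1105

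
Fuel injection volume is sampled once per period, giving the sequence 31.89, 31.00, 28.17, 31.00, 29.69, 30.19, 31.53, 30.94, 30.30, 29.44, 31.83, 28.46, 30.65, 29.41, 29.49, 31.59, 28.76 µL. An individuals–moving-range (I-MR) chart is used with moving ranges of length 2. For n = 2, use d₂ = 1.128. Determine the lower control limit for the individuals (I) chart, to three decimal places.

X̄ = (31.89 + 31.00 + 28.17 + 31.00 + 29.69 + 30.19 + 31.53 + 30.94 + 30.30 + 29.44 + 31.83 + 28.46 + 30.65 + 29.41 + 29.49 + 31.59 + 28.76) / 17 = 30.2553
Moving ranges: 0.89, 2.83, 2.83, 1.31, 0.50, 1.34, 0.59, 0.64, 0.86, 2.39, 3.37, 2.19, 1.24, 0.08, 2.10, 2.83; M̄R̄ = 25.9900 / 16 = 1.6244
LCL = X̄ − 3·M̄R̄/d₂ = 30.2553 − 3 × 1.6244 / 1.128 = 25.9351

25.935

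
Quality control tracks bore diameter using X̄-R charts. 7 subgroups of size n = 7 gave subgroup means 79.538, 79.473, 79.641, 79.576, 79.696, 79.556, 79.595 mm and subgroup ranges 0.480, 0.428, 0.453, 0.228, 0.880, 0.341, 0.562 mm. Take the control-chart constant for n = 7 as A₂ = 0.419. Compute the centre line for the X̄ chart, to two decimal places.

X̄̄ = (79.538 + 79.473 + 79.641 + 79.576 + 79.696 + 79.556 + 79.595) / 7 = 557.0750 / 7 = 79.5821
CL = X̄̄ = 79.5821

79.58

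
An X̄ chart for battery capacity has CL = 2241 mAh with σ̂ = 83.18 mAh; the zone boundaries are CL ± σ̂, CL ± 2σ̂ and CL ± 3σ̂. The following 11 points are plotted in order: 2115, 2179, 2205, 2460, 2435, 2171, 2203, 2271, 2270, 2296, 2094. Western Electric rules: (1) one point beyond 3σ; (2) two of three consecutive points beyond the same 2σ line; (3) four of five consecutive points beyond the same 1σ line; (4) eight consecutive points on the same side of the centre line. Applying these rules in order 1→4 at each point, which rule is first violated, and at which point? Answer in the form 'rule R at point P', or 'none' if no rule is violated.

rule 2 at point 5

Zone of each point (C = within 1σ̂, B = 1σ̂–2σ̂, A = 2σ̂–3σ̂, * = beyond 3σ̂; sign = side of CL): 1:-B, 2:-C, 3:-C, 4:+A, 5:+A, 6:-C, 7:-C, 8:+C, 9:+C, 10:+C, 11:-B
Rule 2 (two of three consecutive points beyond the same 2σ limit) is satisfied at point 5.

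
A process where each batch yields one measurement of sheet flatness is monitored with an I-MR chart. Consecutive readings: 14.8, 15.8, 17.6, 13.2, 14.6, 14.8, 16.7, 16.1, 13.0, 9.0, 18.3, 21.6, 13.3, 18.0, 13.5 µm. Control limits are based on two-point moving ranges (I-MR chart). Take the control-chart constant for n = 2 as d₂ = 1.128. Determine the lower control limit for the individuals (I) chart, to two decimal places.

6.14

X̄ = (14.8 + 15.8 + 17.6 + 13.2 + 14.6 + 14.8 + 16.7 + 16.1 + 13.0 + 9.0 + 18.3 + 21.6 + 13.3 + 18.0 + 13.5) / 15 = 15.3533
Moving ranges: 1.0, 1.8, 4.4, 1.4, 0.2, 1.9, 0.6, 3.1, 4.0, 9.3, 3.3, 8.3, 4.7, 4.5; M̄R̄ = 48.5000 / 14 = 3.4643
LCL = X̄ − 3·M̄R̄/d₂ = 15.3533 − 3 × 3.4643 / 1.128 = 6.1398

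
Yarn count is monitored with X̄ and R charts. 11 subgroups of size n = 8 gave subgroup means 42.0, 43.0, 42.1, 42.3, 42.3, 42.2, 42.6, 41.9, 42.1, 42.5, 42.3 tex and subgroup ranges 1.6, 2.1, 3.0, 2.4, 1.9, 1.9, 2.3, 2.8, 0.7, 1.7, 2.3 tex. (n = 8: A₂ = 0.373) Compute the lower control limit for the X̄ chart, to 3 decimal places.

X̄̄ = (42.0 + 43.0 + 42.1 + 42.3 + 42.3 + 42.2 + 42.6 + 41.9 + 42.1 + 42.5 + 42.3) / 11 = 465.3000 / 11 = 42.3000
R̄ = (1.6 + 2.1 + 3.0 + 2.4 + 1.9 + 1.9 + 2.3 + 2.8 + 0.7 + 1.7 + 2.3) / 11 = 22.7000 / 11 = 2.0636
LCL = X̄̄ − A₂·R̄ = 42.3000 − 0.373 × 2.0636 = 41.5303

41.530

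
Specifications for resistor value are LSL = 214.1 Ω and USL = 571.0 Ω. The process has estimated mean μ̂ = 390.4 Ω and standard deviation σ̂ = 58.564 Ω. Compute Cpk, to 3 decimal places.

1.003

Cpu = (USL − μ̂) / (3σ̂) = (571.0 − 390.4) / (3 × 58.564) = 1.0279; Cpl = (μ̂ − LSL) / (3σ̂) = (390.4 − 214.1) / (3 × 58.564) = 1.0035; Cpk = min(Cpu, Cpl) = 1.0035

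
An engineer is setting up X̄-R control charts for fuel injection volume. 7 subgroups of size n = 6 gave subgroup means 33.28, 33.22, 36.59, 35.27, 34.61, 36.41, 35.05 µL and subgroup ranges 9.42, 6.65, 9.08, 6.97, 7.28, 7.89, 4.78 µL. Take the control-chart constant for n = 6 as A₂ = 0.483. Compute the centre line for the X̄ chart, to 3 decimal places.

34.919

X̄̄ = (33.28 + 33.22 + 36.59 + 35.27 + 34.61 + 36.41 + 35.05) / 7 = 244.4300 / 7 = 34.9186
CL = X̄̄ = 34.9186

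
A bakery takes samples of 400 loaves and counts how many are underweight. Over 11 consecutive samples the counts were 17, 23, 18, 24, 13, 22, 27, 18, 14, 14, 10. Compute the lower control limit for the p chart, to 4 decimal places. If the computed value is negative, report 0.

p̄ = Σdᵢ / (k·n) = 200 / (11 × 400) = 0.04545
LCL = p̄ − 3·√(p̄(1−p̄)/n) = 0.04545 − 3 × 0.01041 = 0.01421

0.0142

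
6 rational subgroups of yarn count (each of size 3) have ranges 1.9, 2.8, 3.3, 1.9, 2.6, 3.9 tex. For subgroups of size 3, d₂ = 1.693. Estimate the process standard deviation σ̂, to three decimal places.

R̄ = (1.9 + 2.8 + 3.3 + 1.9 + 2.6 + 3.9) / 6 = 2.7333
σ̂ = R̄ / d₂ = 2.7333 / 1.693 = 1.6145

1.614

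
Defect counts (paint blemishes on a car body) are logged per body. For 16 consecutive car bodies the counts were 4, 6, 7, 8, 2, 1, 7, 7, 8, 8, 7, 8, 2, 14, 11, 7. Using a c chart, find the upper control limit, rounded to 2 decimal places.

14.45

c̄ = (4 + 6 + 7 + 8 + 2 + 1 + 7 + 7 + 8 + 8 + 7 + 8 + 2 + 14 + 11 + 7) / 16 = 107 / 16 = 6.6875
UCL = c̄ + 3√c̄ = 6.6875 + 3 × √6.6875 = 6.6875 + 3 × 2.5860 = 14.4456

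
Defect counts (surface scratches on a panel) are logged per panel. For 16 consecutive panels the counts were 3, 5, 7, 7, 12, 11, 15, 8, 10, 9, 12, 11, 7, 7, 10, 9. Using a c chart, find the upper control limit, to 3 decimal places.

17.906

c̄ = (3 + 5 + 7 + 7 + 12 + 11 + 15 + 8 + 10 + 9 + 12 + 11 + 7 + 7 + 10 + 9) / 16 = 143 / 16 = 8.9375
UCL = c̄ + 3√c̄ = 8.9375 + 3 × √8.9375 = 8.9375 + 3 × 2.9896 = 17.9062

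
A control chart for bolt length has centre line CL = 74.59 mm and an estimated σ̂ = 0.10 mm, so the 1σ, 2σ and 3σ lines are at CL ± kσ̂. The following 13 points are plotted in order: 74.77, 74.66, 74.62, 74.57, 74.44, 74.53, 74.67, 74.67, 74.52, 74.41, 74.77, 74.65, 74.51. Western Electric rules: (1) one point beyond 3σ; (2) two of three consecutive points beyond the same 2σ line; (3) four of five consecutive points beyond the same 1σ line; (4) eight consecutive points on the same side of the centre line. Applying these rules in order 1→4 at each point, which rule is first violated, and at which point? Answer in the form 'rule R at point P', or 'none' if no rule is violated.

Zone of each point (C = within 1σ̂, B = 1σ̂–2σ̂, A = 2σ̂–3σ̂, * = beyond 3σ̂; sign = side of CL): 1:+B, 2:+C, 3:+C, 4:-C, 5:-B, 6:-C, 7:+C, 8:+C, 9:-C, 10:-B, 11:+B, 12:+C, 13:-C
No rule fires across all 13 points.

none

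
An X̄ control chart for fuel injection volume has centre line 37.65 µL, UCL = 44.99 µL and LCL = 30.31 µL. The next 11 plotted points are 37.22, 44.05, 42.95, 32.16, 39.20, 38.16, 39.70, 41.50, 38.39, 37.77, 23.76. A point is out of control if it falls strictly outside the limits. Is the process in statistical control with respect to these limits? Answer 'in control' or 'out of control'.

out of control

Compare each point to [30.31, 44.99]: sample 11 = 23.76 < LCL.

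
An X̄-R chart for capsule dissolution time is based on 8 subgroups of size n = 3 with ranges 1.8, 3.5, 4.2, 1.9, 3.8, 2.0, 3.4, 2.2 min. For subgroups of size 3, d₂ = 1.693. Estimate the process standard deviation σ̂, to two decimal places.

R̄ = (1.8 + 3.5 + 4.2 + 1.9 + 3.8 + 2.0 + 3.4 + 2.2) / 8 = 2.8500
σ̂ = R̄ / d₂ = 2.8500 / 1.693 = 1.6834

1.68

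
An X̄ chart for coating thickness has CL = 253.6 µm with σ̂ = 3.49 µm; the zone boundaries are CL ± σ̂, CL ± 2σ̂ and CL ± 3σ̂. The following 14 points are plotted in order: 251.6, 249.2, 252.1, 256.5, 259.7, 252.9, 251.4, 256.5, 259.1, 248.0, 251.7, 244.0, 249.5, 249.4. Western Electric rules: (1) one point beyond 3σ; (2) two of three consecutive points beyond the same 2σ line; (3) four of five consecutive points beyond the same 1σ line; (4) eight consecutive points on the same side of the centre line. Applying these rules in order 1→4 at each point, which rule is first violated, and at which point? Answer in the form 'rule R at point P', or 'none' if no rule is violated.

rule 3 at point 14

Zone of each point (C = within 1σ̂, B = 1σ̂–2σ̂, A = 2σ̂–3σ̂, * = beyond 3σ̂; sign = side of CL): 1:-C, 2:-B, 3:-C, 4:+C, 5:+B, 6:-C, 7:-C, 8:+C, 9:+B, 10:-B, 11:-C, 12:-A, 13:-B, 14:-B
Rule 3 (four of five consecutive points beyond the same 1σ limit) is satisfied at point 14.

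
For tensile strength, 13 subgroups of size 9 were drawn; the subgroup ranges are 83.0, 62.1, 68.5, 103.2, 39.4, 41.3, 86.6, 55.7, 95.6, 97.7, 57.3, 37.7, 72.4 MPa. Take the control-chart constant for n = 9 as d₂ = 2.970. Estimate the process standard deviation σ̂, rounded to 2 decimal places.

23.32

R̄ = (83.0 + 62.1 + 68.5 + 103.2 + 39.4 + 41.3 + 86.6 + 55.7 + 95.6 + 97.7 + 57.3 + 37.7 + 72.4) / 13 = 69.2692
σ̂ = R̄ / d₂ = 69.2692 / 2.970 = 23.3230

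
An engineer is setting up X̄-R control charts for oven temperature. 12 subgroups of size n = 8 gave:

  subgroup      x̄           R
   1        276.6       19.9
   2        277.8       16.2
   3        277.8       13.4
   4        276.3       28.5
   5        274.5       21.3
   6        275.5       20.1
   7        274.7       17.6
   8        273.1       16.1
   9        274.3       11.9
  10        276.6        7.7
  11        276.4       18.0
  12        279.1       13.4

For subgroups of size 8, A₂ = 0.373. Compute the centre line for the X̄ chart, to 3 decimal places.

276.058

X̄̄ = (276.6 + 277.8 + 277.8 + 276.3 + 274.5 + 275.5 + 274.7 + 273.1 + 274.3 + 276.6 + 276.4 + 279.1) / 12 = 3312.7000 / 12 = 276.0583
CL = X̄̄ = 276.0583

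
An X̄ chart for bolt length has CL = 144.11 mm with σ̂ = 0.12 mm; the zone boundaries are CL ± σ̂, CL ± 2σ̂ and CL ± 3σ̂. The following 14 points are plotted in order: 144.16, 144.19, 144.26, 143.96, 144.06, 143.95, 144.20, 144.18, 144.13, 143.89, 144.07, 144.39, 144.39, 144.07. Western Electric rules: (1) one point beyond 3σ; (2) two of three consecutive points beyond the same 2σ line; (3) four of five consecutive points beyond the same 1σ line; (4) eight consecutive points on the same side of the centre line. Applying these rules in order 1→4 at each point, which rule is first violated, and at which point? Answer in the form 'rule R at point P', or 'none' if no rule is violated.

rule 2 at point 13

Zone of each point (C = within 1σ̂, B = 1σ̂–2σ̂, A = 2σ̂–3σ̂, * = beyond 3σ̂; sign = side of CL): 1:+C, 2:+C, 3:+B, 4:-B, 5:-C, 6:-B, 7:+C, 8:+C, 9:+C, 10:-B, 11:-C, 12:+A, 13:+A, 14:-C
Rule 2 (two of three consecutive points beyond the same 2σ limit) is satisfied at point 13.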